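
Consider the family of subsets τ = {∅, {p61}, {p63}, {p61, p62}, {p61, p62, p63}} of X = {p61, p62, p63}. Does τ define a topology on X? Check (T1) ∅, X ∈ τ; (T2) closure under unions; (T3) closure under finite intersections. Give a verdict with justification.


τ is NOT a topology on X.

Axiom (T1): ∅ ∈ τ? Yes; X ∈ τ? Yes.
Axiom (T2/T3): check pairwise unions and intersections of members of τ.
Counterexample for (T2): {p61} ∪ {p63} = {p61, p63} ∉ τ. Therefore τ is NOT a topology.


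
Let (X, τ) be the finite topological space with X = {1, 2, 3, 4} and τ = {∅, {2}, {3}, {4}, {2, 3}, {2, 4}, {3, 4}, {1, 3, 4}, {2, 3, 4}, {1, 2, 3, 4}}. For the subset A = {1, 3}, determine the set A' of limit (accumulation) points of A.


A' = {1}

For each x ∈ X, list the open sets U ∈ τ with x ∈ U, then check whether U ∩ (A ∖ {x}) ≠ ∅ for every such U.
  x = 1: opens ∋ x are {1, 3, 4}, {1, 2, 3, 4}; each meets A ∖ {1}, so x IS a limit point.
  x = 2: open {2} ∋ x has {2} ∩ (A ∖ {2}) = ∅, so x is NOT a limit point.
  x = 3: open {3} ∋ x has {3} ∩ (A ∖ {3}) = ∅, so x is NOT a limit point.
  x = 4: open {4} ∋ x has {4} ∩ (A ∖ {4}) = ∅, so x is NOT a limit point.
Collecting: A' = {1}.


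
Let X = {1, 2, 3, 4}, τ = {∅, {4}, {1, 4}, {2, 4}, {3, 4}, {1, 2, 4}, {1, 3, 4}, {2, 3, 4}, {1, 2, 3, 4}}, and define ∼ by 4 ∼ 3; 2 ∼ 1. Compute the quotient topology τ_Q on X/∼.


X/∼ = {[1=2], [3=4]}; |τ_Q| = 3.

Equivalence classes: [1=2], [3=4].
Quotient map π: X → X/∼ sends 1 ↦ [1=2], 2 ↦ [1=2], 3 ↦ [3=4], 4 ↦ [3=4].
For each subset V ⊆ X/∼, compute π^{-1}(V) ⊆ X and check whether π^{-1}(V) ∈ τ. V is open in τ_Q iff π^{-1}(V) ∈ τ.
  V = {}: π^{-1}(V) = ∅ ∈ τ ✓.
  V = {[1=2]}: π^{-1}(V) = {1, 2} ∉ τ ✗.
  V = {[3=4]}: π^{-1}(V) = {3, 4} ∈ τ ✓.
  V = {[1=2], [3=4]}: π^{-1}(V) = {1, 2, 3, 4} ∈ τ ✓.
Open sets in the quotient: τ_Q = {{}, {[3=4]}, {[1=2], [3=4]}} (3 elements).


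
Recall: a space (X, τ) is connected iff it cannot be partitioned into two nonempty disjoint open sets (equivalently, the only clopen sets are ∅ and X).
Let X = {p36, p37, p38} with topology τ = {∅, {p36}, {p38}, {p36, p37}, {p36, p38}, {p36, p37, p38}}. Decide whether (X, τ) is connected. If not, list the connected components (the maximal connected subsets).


(X, τ) is disconnected; components = [{p38}, {p36, p37}].

Find clopen sets (U ∈ τ with X ∖ U ∈ τ):
  U = ∅, X ∖ U = {p36, p37, p38} — both open, so U is clopen.
  U = {p38}, X ∖ U = {p36, p37} — both open, so U is clopen.
  U = {p36, p37}, X ∖ U = {p38} — both open, so U is clopen.
  U = {p36, p37, p38}, X ∖ U = ∅ — both open, so U is clopen.
Nontrivial clopen(s) exist: e.g. {p36, p37}. So (X, τ) is disconnected.
Compute connected components by grouping points that agree on all clopens:
  component: {p38}
  component: {p36, p37}


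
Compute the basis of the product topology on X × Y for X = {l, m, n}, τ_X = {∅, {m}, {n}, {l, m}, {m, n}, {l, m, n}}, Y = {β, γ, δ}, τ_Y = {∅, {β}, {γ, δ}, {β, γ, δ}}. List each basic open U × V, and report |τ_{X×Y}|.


Basis B = {∅ × ∅, {m} × {β}, {n} × {β}, {l, m} × {β}, {m, n} × {β}, {m} × {γ, δ}, {n} × {γ, δ}, {l, m, n} × {β}, {m} × {β, γ, δ}, {n} × {β, γ, δ}, {l, m} × {γ, δ}, {m, n} × {γ, δ}, {l, m} × {β, γ, δ}, {l, m, n} × {γ, δ}, {m, n} × {β, γ, δ}, {l, m, n} × {β, γ, δ}}; |τ_{X×Y}| = 36.

Enumerate products U × V with U ∈ τ_X, V ∈ τ_Y (deduplicated):
  ∅ × ∅ = {} (∅)
  {m} × {β} = {(m,β)}
  {n} × {β} = {(n,β)}
  {l, m} × {β} = {(l,β), (m,β)}
  {m, n} × {β} = {(m,β), (n,β)}
  {m} × {γ, δ} = {(m,γ), (m,δ)}
  {n} × {γ, δ} = {(n,γ), (n,δ)}
  {l, m, n} × {β} = {(l,β), (m,β), (n,β)}
  {m} × {β, γ, δ} = {(m,β), (m,γ), (m,δ)}
  {n} × {β, γ, δ} = {(n,β), (n,γ), (n,δ)}
  {l, m} × {γ, δ} = {(l,γ), (l,δ), (m,γ), (m,δ)}
  {m, n} × {γ, δ} = {(m,γ), (m,δ), (n,γ), (n,δ)}
  {l, m} × {β, γ, δ} = {(l,β), (l,γ), (l,δ), (m,β), (m,γ), (m,δ)}
  {l, m, n} × {γ, δ} = {(l,γ), (l,δ), (m,γ), (m,δ), (n,γ), (n,δ)}
  {m, n} × {β, γ, δ} = {(m,β), (m,γ), (m,δ), (n,β), (n,γ), (n,δ)}
  {l, m, n} × {β, γ, δ} = {(l,β), (l,γ), (l,δ), (m,β), (m,γ), (m,δ), (n,β), (n,γ), (n,δ)}
These 16 distinct sets form the basis B.
Close under arbitrary unions to get τ_{X×Y}; counting gives |τ_{X×Y}| = 36.


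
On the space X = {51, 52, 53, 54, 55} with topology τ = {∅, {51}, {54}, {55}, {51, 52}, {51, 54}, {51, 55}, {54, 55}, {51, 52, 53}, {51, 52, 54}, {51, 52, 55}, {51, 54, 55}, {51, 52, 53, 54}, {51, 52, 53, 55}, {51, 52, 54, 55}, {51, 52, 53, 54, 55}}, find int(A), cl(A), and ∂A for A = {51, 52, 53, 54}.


int(A) = {51, 52, 53, 54}, cl(A) = {51, 52, 53, 54}, ∂A = ∅.

Closed sets in (X, τ) are complements of opens:
  closed(X, τ) = {∅, {53}, {54}, {55}, {52, 53}, {53, 54}, {53, 55}, {54, 55}, {51, 52, 53}, {52, 53, 54}, {52, 53, 55}, {53, 54, 55}, {51, 52, 53, 54}, {51, 52, 53, 55}, {52, 53, 54, 55}, {51, 52, 53, 54, 55}}.
int(A) = ⋃ {U ∈ τ : U ⊆ A}. Opens contained in A: ∅, {51}, {54}, {51, 52}, {51, 54}, {51, 52, 53}, {51, 52, 54}, {51, 52, 53, 54}.
Taking the union of these: int(A) = {51, 52, 53, 54}.
cl(A) = ⋂ {C closed : A ⊆ C}. Closed sets containing A: {51, 52, 53, 54}, {51, 52, 53, 54, 55}.
Intersecting these: cl(A) = {51, 52, 53, 54}.
∂A = cl(A) ∖ int(A) = {51, 52, 53, 54} ∖ {51, 52, 53, 54} = ∅.


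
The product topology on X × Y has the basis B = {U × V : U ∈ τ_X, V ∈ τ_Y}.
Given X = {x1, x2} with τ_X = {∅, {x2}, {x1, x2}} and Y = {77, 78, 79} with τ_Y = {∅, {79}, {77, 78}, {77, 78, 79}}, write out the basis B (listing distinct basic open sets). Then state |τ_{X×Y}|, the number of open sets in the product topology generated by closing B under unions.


Basis B = {∅ × ∅, {x2} × {79}, {x1, x2} × {79}, {x2} × {77, 78}, {x2} × {77, 78, 79}, {x1, x2} × {77, 78}, {x1, x2} × {77, 78, 79}}; |τ_{X×Y}| = 9.

Enumerate products U × V with U ∈ τ_X, V ∈ τ_Y (deduplicated):
  ∅ × ∅ = {} (∅)
  {x2} × {79} = {(x2,79)}
  {x1, x2} × {79} = {(x1,79), (x2,79)}
  {x2} × {77, 78} = {(x2,77), (x2,78)}
  {x2} × {77, 78, 79} = {(x2,77), (x2,78), (x2,79)}
  {x1, x2} × {77, 78} = {(x1,77), (x1,78), (x2,77), (x2,78)}
  {x1, x2} × {77, 78, 79} = {(x1,77), (x1,78), (x1,79), (x2,77), (x2,78), (x2,79)}
These 7 distinct sets form the basis B.
Close under arbitrary unions to get τ_{X×Y}; counting gives |τ_{X×Y}| = 9.


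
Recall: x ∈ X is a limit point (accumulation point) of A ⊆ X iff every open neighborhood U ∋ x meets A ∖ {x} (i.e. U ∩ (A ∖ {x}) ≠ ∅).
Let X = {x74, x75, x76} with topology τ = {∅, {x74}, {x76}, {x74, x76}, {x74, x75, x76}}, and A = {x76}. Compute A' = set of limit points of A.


A' = {x75}

For each x ∈ X, list the open sets U ∈ τ with x ∈ U, then check whether U ∩ (A ∖ {x}) ≠ ∅ for every such U.
  x = x74: open {x74} ∋ x has {x74} ∩ (A ∖ {x74}) = ∅, so x is NOT a limit point.
  x = x75: opens ∋ x are {x74, x75, x76}; each meets A ∖ {x75}, so x IS a limit point.
  x = x76: open {x76} ∋ x has {x76} ∩ (A ∖ {x76}) = ∅, so x is NOT a limit point.
Collecting: A' = {x75}.


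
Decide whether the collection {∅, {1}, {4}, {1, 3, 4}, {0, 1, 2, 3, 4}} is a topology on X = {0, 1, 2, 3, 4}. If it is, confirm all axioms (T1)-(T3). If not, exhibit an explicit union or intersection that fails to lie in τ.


τ is NOT a topology on X.

Axiom (T1): ∅ ∈ τ? Yes; X ∈ τ? Yes.
Axiom (T2/T3): check pairwise unions and intersections of members of τ.
Counterexample for (T2): {1} ∪ {4} = {1, 4} ∉ τ. Therefore τ is NOT a topology.


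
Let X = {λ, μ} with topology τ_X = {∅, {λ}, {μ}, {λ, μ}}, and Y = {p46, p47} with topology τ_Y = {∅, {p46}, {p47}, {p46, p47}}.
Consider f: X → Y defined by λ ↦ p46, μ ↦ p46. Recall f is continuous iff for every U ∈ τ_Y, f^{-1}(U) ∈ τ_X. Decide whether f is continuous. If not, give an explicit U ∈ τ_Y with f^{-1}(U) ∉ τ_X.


f IS continuous.

Compute f^{-1}(U) for each U ∈ τ_Y:
  U = ∅: f^{-1}(U) = ∅ ∈ τ_X ✓.
  U = {p46}: f^{-1}(U) = {λ, μ} ∈ τ_X ✓.
  U = {p47}: f^{-1}(U) = ∅ ∈ τ_X ✓.
  U = {p46, p47}: f^{-1}(U) = {λ, μ} ∈ τ_X ✓.
Every preimage lies in τ_X, so f IS continuous.


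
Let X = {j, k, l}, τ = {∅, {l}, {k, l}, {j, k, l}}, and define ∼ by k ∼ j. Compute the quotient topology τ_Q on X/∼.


X/∼ = {[j=k], [l]}; |τ_Q| = 3.

Equivalence classes: [j=k], [l].
Quotient map π: X → X/∼ sends j ↦ [j=k], k ↦ [j=k], l ↦ [l].
For each subset V ⊆ X/∼, compute π^{-1}(V) ⊆ X and check whether π^{-1}(V) ∈ τ. V is open in τ_Q iff π^{-1}(V) ∈ τ.
  V = {}: π^{-1}(V) = ∅ ∈ τ ✓.
  V = {[j=k]}: π^{-1}(V) = {j, k} ∉ τ ✗.
  V = {[l]}: π^{-1}(V) = {l} ∈ τ ✓.
  V = {[j=k], [l]}: π^{-1}(V) = {j, k, l} ∈ τ ✓.
Open sets in the quotient: τ_Q = {{}, {[l]}, {[j=k], [l]}} (3 elements).


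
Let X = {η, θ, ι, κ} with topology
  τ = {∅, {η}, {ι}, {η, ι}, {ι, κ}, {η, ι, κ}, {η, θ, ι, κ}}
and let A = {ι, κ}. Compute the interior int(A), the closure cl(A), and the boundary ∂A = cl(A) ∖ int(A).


int(A) = {ι, κ}, cl(A) = {θ, ι, κ}, ∂A = {θ}.

Closed sets in (X, τ) are complements of opens:
  closed(X, τ) = {∅, {θ}, {η, θ}, {θ, κ}, {η, θ, κ}, {θ, ι, κ}, {η, θ, ι, κ}}.
int(A) = ⋃ {U ∈ τ : U ⊆ A}. Opens contained in A: ∅, {ι}, {ι, κ}.
Taking the union of these: int(A) = {ι, κ}.
cl(A) = ⋂ {C closed : A ⊆ C}. Closed sets containing A: {θ, ι, κ}, {η, θ, ι, κ}.
Intersecting these: cl(A) = {θ, ι, κ}.
∂A = cl(A) ∖ int(A) = {θ, ι, κ} ∖ {ι, κ} = {θ}.


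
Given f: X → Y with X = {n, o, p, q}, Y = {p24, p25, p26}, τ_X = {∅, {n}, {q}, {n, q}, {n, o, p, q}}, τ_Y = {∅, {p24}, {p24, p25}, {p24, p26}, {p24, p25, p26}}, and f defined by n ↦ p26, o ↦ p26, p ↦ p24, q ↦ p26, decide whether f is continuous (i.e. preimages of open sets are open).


f is NOT continuous.

Compute f^{-1}(U) for each U ∈ τ_Y:
  U = ∅: f^{-1}(U) = ∅ ∈ τ_X ✓.
  U = {p24}: f^{-1}(U) = {p} ∉ τ_X ✗.
  U = {p24, p25}: f^{-1}(U) = {p} ∉ τ_X ✗.
  U = {p24, p26}: f^{-1}(U) = {n, o, p, q} ∈ τ_X ✓.
  U = {p24, p25, p26}: f^{-1}(U) = {n, o, p, q} ∈ τ_X ✓.
Found U = {p24} with f^{-1}(U) = {p} not in τ_X. Therefore f is NOT continuous.


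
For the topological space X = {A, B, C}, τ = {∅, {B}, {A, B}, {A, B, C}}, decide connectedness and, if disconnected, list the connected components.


(X, τ) is connected.

Find clopen sets (U ∈ τ with X ∖ U ∈ τ):
  U = ∅, X ∖ U = {A, B, C} — both open, so U is clopen.
  U = {A, B, C}, X ∖ U = ∅ — both open, so U is clopen.
Only trivial clopens (∅ and X) exist, so (X, τ) is connected.
Compute connected components by grouping points that agree on all clopens:
  component: {A, B, C}


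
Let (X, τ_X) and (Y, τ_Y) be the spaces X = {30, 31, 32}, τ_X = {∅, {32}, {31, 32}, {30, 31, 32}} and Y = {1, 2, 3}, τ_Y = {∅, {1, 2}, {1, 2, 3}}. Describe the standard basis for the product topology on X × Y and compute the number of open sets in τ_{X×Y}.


Basis B = {∅ × ∅, {32} × {1, 2}, {32} × {1, 2, 3}, {31, 32} × {1, 2}, {30, 31, 32} × {1, 2}, {31, 32} × {1, 2, 3}, {30, 31, 32} × {1, 2, 3}}; |τ_{X×Y}| = 10.

Enumerate products U × V with U ∈ τ_X, V ∈ τ_Y (deduplicated):
  ∅ × ∅ = {} (∅)
  {32} × {1, 2} = {(32,1), (32,2)}
  {32} × {1, 2, 3} = {(32,1), (32,2), (32,3)}
  {31, 32} × {1, 2} = {(31,1), (31,2), (32,1), (32,2)}
  {30, 31, 32} × {1, 2} = {(30,1), (30,2), (31,1), (31,2), (32,1), (32,2)}
  {31, 32} × {1, 2, 3} = {(31,1), (31,2), (31,3), (32,1), (32,2), (32,3)}
  {30, 31, 32} × {1, 2, 3} = {(30,1), (30,2), (30,3), (31,1), (31,2), (31,3), (32,1), (32,2), (32,3)}
These 7 distinct sets form the basis B.
Close under arbitrary unions to get τ_{X×Y}; counting gives |τ_{X×Y}| = 10.


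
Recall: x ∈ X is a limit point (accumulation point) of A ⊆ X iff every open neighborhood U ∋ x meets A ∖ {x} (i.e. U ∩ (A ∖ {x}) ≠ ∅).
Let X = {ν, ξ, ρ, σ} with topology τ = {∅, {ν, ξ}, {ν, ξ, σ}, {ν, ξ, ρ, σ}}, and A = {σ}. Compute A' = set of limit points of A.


A' = {ρ}

For each x ∈ X, list the open sets U ∈ τ with x ∈ U, then check whether U ∩ (A ∖ {x}) ≠ ∅ for every such U.
  x = ν: open {ν, ξ} ∋ x has {ν, ξ} ∩ (A ∖ {ν}) = ∅, so x is NOT a limit point.
  x = ξ: open {ν, ξ} ∋ x has {ν, ξ} ∩ (A ∖ {ξ}) = ∅, so x is NOT a limit point.
  x = ρ: opens ∋ x are {ν, ξ, ρ, σ}; each meets A ∖ {ρ}, so x IS a limit point.
  x = σ: open {ν, ξ, σ} ∋ x has {ν, ξ, σ} ∩ (A ∖ {σ}) = ∅, so x is NOT a limit point.
Collecting: A' = {ρ}.


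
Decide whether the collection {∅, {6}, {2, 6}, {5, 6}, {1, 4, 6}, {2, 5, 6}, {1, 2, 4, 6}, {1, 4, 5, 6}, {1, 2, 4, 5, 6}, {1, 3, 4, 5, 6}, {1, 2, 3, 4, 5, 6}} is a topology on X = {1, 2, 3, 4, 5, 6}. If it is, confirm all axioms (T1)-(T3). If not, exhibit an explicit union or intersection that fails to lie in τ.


τ IS a topology on X.

Axiom (T1): ∅ ∈ τ? Yes; X ∈ τ? Yes.
Axiom (T2/T3): check pairwise unions and intersections of members of τ.
All pairwise intersections and unions checked — each lies in τ. Therefore τ satisfies (T1), (T2), (T3): it IS a topology on X.


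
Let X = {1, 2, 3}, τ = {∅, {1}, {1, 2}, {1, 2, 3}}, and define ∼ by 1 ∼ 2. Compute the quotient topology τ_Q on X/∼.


X/∼ = {[1=2], [3]}; |τ_Q| = 3.

Equivalence classes: [1=2], [3].
Quotient map π: X → X/∼ sends 1 ↦ [1=2], 2 ↦ [1=2], 3 ↦ [3].
For each subset V ⊆ X/∼, compute π^{-1}(V) ⊆ X and check whether π^{-1}(V) ∈ τ. V is open in τ_Q iff π^{-1}(V) ∈ τ.
  V = {}: π^{-1}(V) = ∅ ∈ τ ✓.
  V = {[1=2]}: π^{-1}(V) = {1, 2} ∈ τ ✓.
  V = {[3]}: π^{-1}(V) = {3} ∉ τ ✗.
  V = {[1=2], [3]}: π^{-1}(V) = {1, 2, 3} ∈ τ ✓.
Open sets in the quotient: τ_Q = {{}, {[1=2]}, {[1=2], [3]}} (3 elements).


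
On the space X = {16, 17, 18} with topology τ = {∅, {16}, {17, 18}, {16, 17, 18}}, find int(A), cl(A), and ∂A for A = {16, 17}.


int(A) = {16}, cl(A) = {16, 17, 18}, ∂A = {17, 18}.

Closed sets in (X, τ) are complements of opens:
  closed(X, τ) = {∅, {16}, {17, 18}, {16, 17, 18}}.
int(A) = ⋃ {U ∈ τ : U ⊆ A}. Opens contained in A: ∅, {16}.
Taking the union of these: int(A) = {16}.
cl(A) = ⋂ {C closed : A ⊆ C}. Closed sets containing A: {16, 17, 18}.
Intersecting these: cl(A) = {16, 17, 18}.
∂A = cl(A) ∖ int(A) = {16, 17, 18} ∖ {16} = {17, 18}.


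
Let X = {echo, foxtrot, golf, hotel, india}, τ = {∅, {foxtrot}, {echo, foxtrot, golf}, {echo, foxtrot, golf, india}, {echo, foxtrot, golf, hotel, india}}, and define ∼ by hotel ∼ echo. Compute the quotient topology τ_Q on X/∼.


X/∼ = {[echo=hotel], [foxtrot], [golf], [india]}; |τ_Q| = 3.

Equivalence classes: [echo=hotel], [foxtrot], [golf], [india].
Quotient map π: X → X/∼ sends echo ↦ [echo=hotel], foxtrot ↦ [foxtrot], golf ↦ [golf], hotel ↦ [echo=hotel], india ↦ [india].
For each subset V ⊆ X/∼, compute π^{-1}(V) ⊆ X and check whether π^{-1}(V) ∈ τ. V is open in τ_Q iff π^{-1}(V) ∈ τ.
  V = {}: π^{-1}(V) = ∅ ∈ τ ✓.
  V = {[echo=hotel]}: π^{-1}(V) = {echo, hotel} ∉ τ ✗.
  V = {[foxtrot]}: π^{-1}(V) = {foxtrot} ∈ τ ✓.
  V = {[echo=hotel], [foxtrot]}: π^{-1}(V) = {echo, foxtrot, hotel} ∉ τ ✗.
  V = {[golf]}: π^{-1}(V) = {golf} ∉ τ ✗.
  V = {[echo=hotel], [golf]}: π^{-1}(V) = {echo, golf, hotel} ∉ τ ✗.
  V = {[foxtrot], [golf]}: π^{-1}(V) = {foxtrot, golf} ∉ τ ✗.
  V = {[echo=hotel], [foxtrot], [golf]}: π^{-1}(V) = {echo, foxtrot, golf, hotel} ∉ τ ✗.
  V = {[india]}: π^{-1}(V) = {india} ∉ τ ✗.
  V = {[echo=hotel], [india]}: π^{-1}(V) = {echo, hotel, india} ∉ τ ✗.
  V = {[foxtrot], [india]}: π^{-1}(V) = {foxtrot, india} ∉ τ ✗.
  V = {[echo=hotel], [foxtrot], [india]}: π^{-1}(V) = {echo, foxtrot, hotel, india} ∉ τ ✗.
  V = {[golf], [india]}: π^{-1}(V) = {golf, india} ∉ τ ✗.
  V = {[echo=hotel], [golf], [india]}: π^{-1}(V) = {echo, golf, hotel, india} ∉ τ ✗.
  V = {[foxtrot], [golf], [india]}: π^{-1}(V) = {foxtrot, golf, india} ∉ τ ✗.
  V = {[echo=hotel], [foxtrot], [golf], [india]}: π^{-1}(V) = {echo, foxtrot, golf, hotel, india} ∈ τ ✓.
Open sets in the quotient: τ_Q = {{}, {[foxtrot]}, {[echo=hotel], [foxtrot], [golf], [india]}} (3 elements).


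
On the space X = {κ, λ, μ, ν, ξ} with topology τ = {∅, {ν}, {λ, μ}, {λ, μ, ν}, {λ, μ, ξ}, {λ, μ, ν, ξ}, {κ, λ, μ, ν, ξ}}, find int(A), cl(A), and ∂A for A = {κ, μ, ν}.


int(A) = {ν}, cl(A) = {κ, λ, μ, ν, ξ}, ∂A = {κ, λ, μ, ξ}.

Closed sets in (X, τ) are complements of opens:
  closed(X, τ) = {∅, {κ}, {κ, ν}, {κ, ξ}, {κ, ν, ξ}, {κ, λ, μ, ξ}, {κ, λ, μ, ν, ξ}}.
int(A) = ⋃ {U ∈ τ : U ⊆ A}. Opens contained in A: ∅, {ν}.
Taking the union of these: int(A) = {ν}.
cl(A) = ⋂ {C closed : A ⊆ C}. Closed sets containing A: {κ, λ, μ, ν, ξ}.
Intersecting these: cl(A) = {κ, λ, μ, ν, ξ}.
∂A = cl(A) ∖ int(A) = {κ, λ, μ, ν, ξ} ∖ {ν} = {κ, λ, μ, ξ}.


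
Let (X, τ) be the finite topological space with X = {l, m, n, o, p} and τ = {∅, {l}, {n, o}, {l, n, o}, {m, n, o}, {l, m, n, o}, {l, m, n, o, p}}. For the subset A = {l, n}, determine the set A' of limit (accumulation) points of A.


A' = {m, o, p}

For each x ∈ X, list the open sets U ∈ τ with x ∈ U, then check whether U ∩ (A ∖ {x}) ≠ ∅ for every such U.
  x = l: open {l} ∋ x has {l} ∩ (A ∖ {l}) = ∅, so x is NOT a limit point.
  x = m: opens ∋ x are {m, n, o}, {l, m, n, o}, {l, m, n, o, p}; each meets A ∖ {m}, so x IS a limit point.
  x = n: open {n, o} ∋ x has {n, o} ∩ (A ∖ {n}) = ∅, so x is NOT a limit point.
  x = o: opens ∋ x are {n, o}, {l, n, o}, {m, n, o}, {l, m, n, o}, {l, m, n, o, p}; each meets A ∖ {o}, so x IS a limit point.
  x = p: opens ∋ x are {l, m, n, o, p}; each meets A ∖ {p}, so x IS a limit point.
Collecting: A' = {m, o, p}.


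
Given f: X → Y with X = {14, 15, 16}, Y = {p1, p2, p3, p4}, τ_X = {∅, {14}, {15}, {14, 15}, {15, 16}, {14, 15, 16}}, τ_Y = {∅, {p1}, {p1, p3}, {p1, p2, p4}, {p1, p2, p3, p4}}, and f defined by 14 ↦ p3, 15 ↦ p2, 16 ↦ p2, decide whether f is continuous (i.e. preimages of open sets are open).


f IS continuous.

Compute f^{-1}(U) for each U ∈ τ_Y:
  U = ∅: f^{-1}(U) = ∅ ∈ τ_X ✓.
  U = {p1}: f^{-1}(U) = ∅ ∈ τ_X ✓.
  U = {p1, p3}: f^{-1}(U) = {14} ∈ τ_X ✓.
  U = {p1, p2, p4}: f^{-1}(U) = {15, 16} ∈ τ_X ✓.
  U = {p1, p2, p3, p4}: f^{-1}(U) = {14, 15, 16} ∈ τ_X ✓.
Every preimage lies in τ_X, so f IS continuous.


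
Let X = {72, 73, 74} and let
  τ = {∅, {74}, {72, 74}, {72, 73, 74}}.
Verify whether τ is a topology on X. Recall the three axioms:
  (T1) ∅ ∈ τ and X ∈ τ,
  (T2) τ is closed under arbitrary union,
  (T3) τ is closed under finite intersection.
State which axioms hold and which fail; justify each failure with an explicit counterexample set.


τ IS a topology on X.

Axiom (T1): ∅ ∈ τ? Yes; X ∈ τ? Yes.
Axiom (T2/T3): check pairwise unions and intersections of members of τ.
All pairwise intersections and unions checked — each lies in τ. Therefore τ satisfies (T1), (T2), (T3): it IS a topology on X.


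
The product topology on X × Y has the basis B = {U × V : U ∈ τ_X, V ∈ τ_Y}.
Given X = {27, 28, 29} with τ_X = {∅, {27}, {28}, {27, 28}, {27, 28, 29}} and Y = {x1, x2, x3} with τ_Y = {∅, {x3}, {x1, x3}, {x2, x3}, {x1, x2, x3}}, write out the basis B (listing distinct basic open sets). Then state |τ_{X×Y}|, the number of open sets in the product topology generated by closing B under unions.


Basis B = {∅ × ∅, {27} × {x3}, {28} × {x3}, {27} × {x1, x3}, {27} × {x2, x3}, {27, 28} × {x3}, {28} × {x1, x3}, {28} × {x2, x3}, {27} × {x1, x2, x3}, {27, 28, 29} × {x3}, {28} × {x1, x2, x3}, {27, 28} × {x1, x3}, {27, 28} × {x2, x3}, {27, 28} × {x1, x2, x3}, {27, 28, 29} × {x1, x3}, {27, 28, 29} × {x2, x3}, {27, 28, 29} × {x1, x2, x3}}; |τ_{X×Y}| = 50.

Enumerate products U × V with U ∈ τ_X, V ∈ τ_Y (deduplicated):
  ∅ × ∅ = {} (∅)
  {27} × {x3} = {(27,x3)}
  {28} × {x3} = {(28,x3)}
  {27} × {x1, x3} = {(27,x1), (27,x3)}
  {27} × {x2, x3} = {(27,x2), (27,x3)}
  {27, 28} × {x3} = {(27,x3), (28,x3)}
  {28} × {x1, x3} = {(28,x1), (28,x3)}
  {28} × {x2, x3} = {(28,x2), (28,x3)}
  {27} × {x1, x2, x3} = {(27,x1), (27,x2), (27,x3)}
  {27, 28, 29} × {x3} = {(27,x3), (28,x3), (29,x3)}
  {28} × {x1, x2, x3} = {(28,x1), (28,x2), (28,x3)}
  {27, 28} × {x1, x3} = {(27,x1), (27,x3), (28,x1), (28,x3)}
  {27, 28} × {x2, x3} = {(27,x2), (27,x3), (28,x2), (28,x3)}
  {27, 28} × {x1, x2, x3} = {(27,x1), (27,x2), (27,x3), (28,x1), (28,x2), (28,x3)}
  {27, 28, 29} × {x1, x3} = {(27,x1), (27,x3), (28,x1), (28,x3), (29,x1), (29,x3)}
  {27, 28, 29} × {x2, x3} = {(27,x2), (27,x3), (28,x2), (28,x3), (29,x2), (29,x3)}
  {27, 28, 29} × {x1, x2, x3} = {(27,x1), (27,x2), (27,x3), (28,x1), (28,x2), (28,x3), (29,x1), (29,x2), (29,x3)}
These 17 distinct sets form the basis B.
Close under arbitrary unions to get τ_{X×Y}; counting gives |τ_{X×Y}| = 50.


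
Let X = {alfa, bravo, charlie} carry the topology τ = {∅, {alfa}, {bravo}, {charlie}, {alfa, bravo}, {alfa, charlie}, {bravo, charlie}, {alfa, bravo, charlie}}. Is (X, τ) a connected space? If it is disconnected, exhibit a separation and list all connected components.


(X, τ) is disconnected; components = [{alfa}, {bravo}, {charlie}].

Find clopen sets (U ∈ τ with X ∖ U ∈ τ):
  U = ∅, X ∖ U = {alfa, bravo, charlie} — both open, so U is clopen.
  U = {alfa}, X ∖ U = {bravo, charlie} — both open, so U is clopen.
  U = {bravo}, X ∖ U = {alfa, charlie} — both open, so U is clopen.
  U = {charlie}, X ∖ U = {alfa, bravo} — both open, so U is clopen.
  U = {alfa, bravo}, X ∖ U = {charlie} — both open, so U is clopen.
  U = {alfa, charlie}, X ∖ U = {bravo} — both open, so U is clopen.
  U = {bravo, charlie}, X ∖ U = {alfa} — both open, so U is clopen.
  U = {alfa, bravo, charlie}, X ∖ U = ∅ — both open, so U is clopen.
Nontrivial clopen(s) exist: e.g. {alfa}. So (X, τ) is disconnected.
Compute connected components by grouping points that agree on all clopens:
  component: {alfa}
  component: {bravo}
  component: {charlie}


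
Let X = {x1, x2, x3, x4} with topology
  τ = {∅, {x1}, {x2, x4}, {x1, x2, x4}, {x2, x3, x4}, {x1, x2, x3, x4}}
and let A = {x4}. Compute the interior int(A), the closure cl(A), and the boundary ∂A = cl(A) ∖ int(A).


int(A) = ∅, cl(A) = {x2, x3, x4}, ∂A = {x2, x3, x4}.

Closed sets in (X, τ) are complements of opens:
  closed(X, τ) = {∅, {x1}, {x3}, {x1, x3}, {x2, x3, x4}, {x1, x2, x3, x4}}.
int(A) = ⋃ {U ∈ τ : U ⊆ A}. Opens contained in A: ∅.
Taking the union of these: int(A) = ∅.
cl(A) = ⋂ {C closed : A ⊆ C}. Closed sets containing A: {x2, x3, x4}, {x1, x2, x3, x4}.
Intersecting these: cl(A) = {x2, x3, x4}.
∂A = cl(A) ∖ int(A) = {x2, x3, x4} ∖ ∅ = {x2, x3, x4}.


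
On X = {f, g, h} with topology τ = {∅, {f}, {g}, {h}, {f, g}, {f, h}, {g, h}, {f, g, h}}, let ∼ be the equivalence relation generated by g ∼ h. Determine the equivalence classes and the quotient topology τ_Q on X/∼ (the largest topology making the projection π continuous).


X/∼ = {[f], [g=h]}; |τ_Q| = 4.

Equivalence classes: [f], [g=h].
Quotient map π: X → X/∼ sends f ↦ [f], g ↦ [g=h], h ↦ [g=h].
For each subset V ⊆ X/∼, compute π^{-1}(V) ⊆ X and check whether π^{-1}(V) ∈ τ. V is open in τ_Q iff π^{-1}(V) ∈ τ.
  V = {}: π^{-1}(V) = ∅ ∈ τ ✓.
  V = {[f]}: π^{-1}(V) = {f} ∈ τ ✓.
  V = {[g=h]}: π^{-1}(V) = {g, h} ∈ τ ✓.
  V = {[f], [g=h]}: π^{-1}(V) = {f, g, h} ∈ τ ✓.
Open sets in the quotient: τ_Q = {{}, {[f]}, {[g=h]}, {[f], [g=h]}} (4 elements).


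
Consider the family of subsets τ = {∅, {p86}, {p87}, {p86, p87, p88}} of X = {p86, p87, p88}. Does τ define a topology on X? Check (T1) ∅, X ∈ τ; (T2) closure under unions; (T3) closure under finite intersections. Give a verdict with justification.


τ is NOT a topology on X.

Axiom (T1): ∅ ∈ τ? Yes; X ∈ τ? Yes.
Axiom (T2/T3): check pairwise unions and intersections of members of τ.
Counterexample for (T2): {p86} ∪ {p87} = {p86, p87} ∉ τ. Therefore τ is NOT a topology.


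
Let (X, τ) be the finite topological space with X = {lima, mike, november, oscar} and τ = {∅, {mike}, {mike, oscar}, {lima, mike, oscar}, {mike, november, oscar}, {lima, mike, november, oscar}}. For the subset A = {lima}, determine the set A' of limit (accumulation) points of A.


A' = ∅

For each x ∈ X, list the open sets U ∈ τ with x ∈ U, then check whether U ∩ (A ∖ {x}) ≠ ∅ for every such U.
  x = lima: open {lima, mike, oscar} ∋ x has {lima, mike, oscar} ∩ (A ∖ {lima}) = ∅, so x is NOT a limit point.
  x = mike: open {mike} ∋ x has {mike} ∩ (A ∖ {mike}) = ∅, so x is NOT a limit point.
  x = november: open {mike, november, oscar} ∋ x has {mike, november, oscar} ∩ (A ∖ {november}) = ∅, so x is NOT a limit point.
  x = oscar: open {mike, oscar} ∋ x has {mike, oscar} ∩ (A ∖ {oscar}) = ∅, so x is NOT a limit point.
Collecting: A' = ∅.


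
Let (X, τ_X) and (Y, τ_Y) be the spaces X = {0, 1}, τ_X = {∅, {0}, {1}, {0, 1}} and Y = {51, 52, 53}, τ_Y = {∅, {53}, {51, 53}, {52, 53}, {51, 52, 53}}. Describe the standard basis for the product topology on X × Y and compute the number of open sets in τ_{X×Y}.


Basis B = {∅ × ∅, {0} × {53}, {1} × {53}, {0} × {51, 53}, {0} × {52, 53}, {0, 1} × {53}, {1} × {51, 53}, {1} × {52, 53}, {0} × {51, 52, 53}, {1} × {51, 52, 53}, {0, 1} × {51, 53}, {0, 1} × {52, 53}, {0, 1} × {51, 52, 53}}; |τ_{X×Y}| = 25.

Enumerate products U × V with U ∈ τ_X, V ∈ τ_Y (deduplicated):
  ∅ × ∅ = {} (∅)
  {0} × {53} = {(0,53)}
  {1} × {53} = {(1,53)}
  {0} × {51, 53} = {(0,51), (0,53)}
  {0} × {52, 53} = {(0,52), (0,53)}
  {0, 1} × {53} = {(0,53), (1,53)}
  {1} × {51, 53} = {(1,51), (1,53)}
  {1} × {52, 53} = {(1,52), (1,53)}
  {0} × {51, 52, 53} = {(0,51), (0,52), (0,53)}
  {1} × {51, 52, 53} = {(1,51), (1,52), (1,53)}
  {0, 1} × {51, 53} = {(0,51), (0,53), (1,51), (1,53)}
  {0, 1} × {52, 53} = {(0,52), (0,53), (1,52), (1,53)}
  {0, 1} × {51, 52, 53} = {(0,51), (0,52), (0,53), (1,51), (1,52), (1,53)}
These 13 distinct sets form the basis B.
Close under arbitrary unions to get τ_{X×Y}; counting gives |τ_{X×Y}| = 25.


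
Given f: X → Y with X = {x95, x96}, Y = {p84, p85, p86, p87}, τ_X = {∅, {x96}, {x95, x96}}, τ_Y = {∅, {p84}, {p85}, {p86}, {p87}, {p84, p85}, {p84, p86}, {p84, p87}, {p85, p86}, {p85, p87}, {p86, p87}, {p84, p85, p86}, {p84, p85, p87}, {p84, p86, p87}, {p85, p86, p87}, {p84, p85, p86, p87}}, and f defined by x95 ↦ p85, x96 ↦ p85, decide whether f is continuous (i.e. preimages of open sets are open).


f IS continuous.

Compute f^{-1}(U) for each U ∈ τ_Y:
  U = ∅: f^{-1}(U) = ∅ ∈ τ_X ✓.
  U = {p84}: f^{-1}(U) = ∅ ∈ τ_X ✓.
  U = {p85}: f^{-1}(U) = {x95, x96} ∈ τ_X ✓.
  U = {p86}: f^{-1}(U) = ∅ ∈ τ_X ✓.
  U = {p87}: f^{-1}(U) = ∅ ∈ τ_X ✓.
  U = {p84, p85}: f^{-1}(U) = {x95, x96} ∈ τ_X ✓.
  U = {p84, p86}: f^{-1}(U) = ∅ ∈ τ_X ✓.
  U = {p84, p87}: f^{-1}(U) = ∅ ∈ τ_X ✓.
  U = {p85, p86}: f^{-1}(U) = {x95, x96} ∈ τ_X ✓.
  U = {p85, p87}: f^{-1}(U) = {x95, x96} ∈ τ_X ✓.
  U = {p86, p87}: f^{-1}(U) = ∅ ∈ τ_X ✓.
  U = {p84, p85, p86}: f^{-1}(U) = {x95, x96} ∈ τ_X ✓.
  U = {p84, p85, p87}: f^{-1}(U) = {x95, x96} ∈ τ_X ✓.
  U = {p84, p86, p87}: f^{-1}(U) = ∅ ∈ τ_X ✓.
  U = {p85, p86, p87}: f^{-1}(U) = {x95, x96} ∈ τ_X ✓.
  U = {p84, p85, p86, p87}: f^{-1}(U) = {x95, x96} ∈ τ_X ✓.
Every preimage lies in τ_X, so f IS continuous.


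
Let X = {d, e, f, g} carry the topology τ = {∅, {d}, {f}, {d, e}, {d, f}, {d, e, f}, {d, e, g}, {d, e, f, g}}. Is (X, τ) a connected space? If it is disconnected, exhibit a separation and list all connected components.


(X, τ) is disconnected; components = [{f}, {d, e, g}].

Find clopen sets (U ∈ τ with X ∖ U ∈ τ):
  U = ∅, X ∖ U = {d, e, f, g} — both open, so U is clopen.
  U = {f}, X ∖ U = {d, e, g} — both open, so U is clopen.
  U = {d, e, g}, X ∖ U = {f} — both open, so U is clopen.
  U = {d, e, f, g}, X ∖ U = ∅ — both open, so U is clopen.
Nontrivial clopen(s) exist: e.g. {f}. So (X, τ) is disconnected.
Compute connected components by grouping points that agree on all clopens:
  component: {f}
  component: {d, e, g}


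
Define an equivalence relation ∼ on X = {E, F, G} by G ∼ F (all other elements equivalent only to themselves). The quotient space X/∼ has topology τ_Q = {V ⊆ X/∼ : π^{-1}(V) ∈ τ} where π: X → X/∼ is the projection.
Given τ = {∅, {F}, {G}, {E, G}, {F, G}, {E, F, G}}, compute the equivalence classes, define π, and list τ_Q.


X/∼ = {[E], [F=G]}; |τ_Q| = 3.

Equivalence classes: [E], [F=G].
Quotient map π: X → X/∼ sends E ↦ [E], F ↦ [F=G], G ↦ [F=G].
For each subset V ⊆ X/∼, compute π^{-1}(V) ⊆ X and check whether π^{-1}(V) ∈ τ. V is open in τ_Q iff π^{-1}(V) ∈ τ.
  V = {}: π^{-1}(V) = ∅ ∈ τ ✓.
  V = {[E]}: π^{-1}(V) = {E} ∉ τ ✗.
  V = {[F=G]}: π^{-1}(V) = {F, G} ∈ τ ✓.
  V = {[E], [F=G]}: π^{-1}(V) = {E, F, G} ∈ τ ✓.
Open sets in the quotient: τ_Q = {{}, {[F=G]}, {[E], [F=G]}} (3 elements).


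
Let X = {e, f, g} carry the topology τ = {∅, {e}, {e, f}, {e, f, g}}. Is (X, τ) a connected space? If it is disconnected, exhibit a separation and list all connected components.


(X, τ) is connected.

Find clopen sets (U ∈ τ with X ∖ U ∈ τ):
  U = ∅, X ∖ U = {e, f, g} — both open, so U is clopen.
  U = {e, f, g}, X ∖ U = ∅ — both open, so U is clopen.
Only trivial clopens (∅ and X) exist, so (X, τ) is connected.
Compute connected components by grouping points that agree on all clopens:
  component: {e, f, g}


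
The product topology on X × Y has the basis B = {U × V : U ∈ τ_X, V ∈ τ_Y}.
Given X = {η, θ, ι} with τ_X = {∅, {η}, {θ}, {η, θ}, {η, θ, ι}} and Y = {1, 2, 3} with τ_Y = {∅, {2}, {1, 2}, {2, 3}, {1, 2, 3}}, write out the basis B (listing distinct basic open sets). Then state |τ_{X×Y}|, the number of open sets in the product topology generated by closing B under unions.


Basis B = {∅ × ∅, {η} × {2}, {θ} × {2}, {η} × {1, 2}, {η} × {2, 3}, {η, θ} × {2}, {θ} × {1, 2}, {θ} × {2, 3}, {η} × {1, 2, 3}, {η, θ, ι} × {2}, {θ} × {1, 2, 3}, {η, θ} × {1, 2}, {η, θ} × {2, 3}, {η, θ} × {1, 2, 3}, {η, θ, ι} × {1, 2}, {η, θ, ι} × {2, 3}, {η, θ, ι} × {1, 2, 3}}; |τ_{X×Y}| = 50.

Enumerate products U × V with U ∈ τ_X, V ∈ τ_Y (deduplicated):
  ∅ × ∅ = {} (∅)
  {η} × {2} = {(η,2)}
  {θ} × {2} = {(θ,2)}
  {η} × {1, 2} = {(η,1), (η,2)}
  {η} × {2, 3} = {(η,2), (η,3)}
  {η, θ} × {2} = {(η,2), (θ,2)}
  {θ} × {1, 2} = {(θ,1), (θ,2)}
  {θ} × {2, 3} = {(θ,2), (θ,3)}
  {η} × {1, 2, 3} = {(η,1), (η,2), (η,3)}
  {η, θ, ι} × {2} = {(η,2), (θ,2), (ι,2)}
  {θ} × {1, 2, 3} = {(θ,1), (θ,2), (θ,3)}
  {η, θ} × {1, 2} = {(η,1), (η,2), (θ,1), (θ,2)}
  {η, θ} × {2, 3} = {(η,2), (η,3), (θ,2), (θ,3)}
  {η, θ} × {1, 2, 3} = {(η,1), (η,2), (η,3), (θ,1), (θ,2), (θ,3)}
  {η, θ, ι} × {1, 2} = {(η,1), (η,2), (θ,1), (θ,2), (ι,1), (ι,2)}
  {η, θ, ι} × {2, 3} = {(η,2), (η,3), (θ,2), (θ,3), (ι,2), (ι,3)}
  {η, θ, ι} × {1, 2, 3} = {(η,1), (η,2), (η,3), (θ,1), (θ,2), (θ,3), (ι,1), (ι,2), (ι,3)}
These 17 distinct sets form the basis B.
Close under arbitrary unions to get τ_{X×Y}; counting gives |τ_{X×Y}| = 50.


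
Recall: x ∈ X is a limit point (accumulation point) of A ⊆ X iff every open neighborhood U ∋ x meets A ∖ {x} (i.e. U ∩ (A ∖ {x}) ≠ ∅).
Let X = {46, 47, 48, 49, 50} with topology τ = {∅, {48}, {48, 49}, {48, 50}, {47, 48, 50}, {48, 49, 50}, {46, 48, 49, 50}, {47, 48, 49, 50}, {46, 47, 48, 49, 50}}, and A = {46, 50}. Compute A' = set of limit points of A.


A' = {46, 47}

For each x ∈ X, list the open sets U ∈ τ with x ∈ U, then check whether U ∩ (A ∖ {x}) ≠ ∅ for every such U.
  x = 46: opens ∋ x are {46, 48, 49, 50}, {46, 47, 48, 49, 50}; each meets A ∖ {46}, so x IS a limit point.
  x = 47: opens ∋ x are {47, 48, 50}, {47, 48, 49, 50}, {46, 47, 48, 49, 50}; each meets A ∖ {47}, so x IS a limit point.
  x = 48: open {48} ∋ x has {48} ∩ (A ∖ {48}) = ∅, so x is NOT a limit point.
  x = 49: open {48, 49} ∋ x has {48, 49} ∩ (A ∖ {49}) = ∅, so x is NOT a limit point.
  x = 50: open {48, 50} ∋ x has {48, 50} ∩ (A ∖ {50}) = ∅, so x is NOT a limit point.
Collecting: A' = {46, 47}.


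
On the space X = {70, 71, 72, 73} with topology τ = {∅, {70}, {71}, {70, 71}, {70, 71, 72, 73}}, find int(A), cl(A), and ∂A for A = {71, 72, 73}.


int(A) = {71}, cl(A) = {71, 72, 73}, ∂A = {72, 73}.

Closed sets in (X, τ) are complements of opens:
  closed(X, τ) = {∅, {72, 73}, {70, 72, 73}, {71, 72, 73}, {70, 71, 72, 73}}.
int(A) = ⋃ {U ∈ τ : U ⊆ A}. Opens contained in A: ∅, {71}.
Taking the union of these: int(A) = {71}.
cl(A) = ⋂ {C closed : A ⊆ C}. Closed sets containing A: {71, 72, 73}, {70, 71, 72, 73}.
Intersecting these: cl(A) = {71, 72, 73}.
∂A = cl(A) ∖ int(A) = {71, 72, 73} ∖ {71} = {72, 73}.


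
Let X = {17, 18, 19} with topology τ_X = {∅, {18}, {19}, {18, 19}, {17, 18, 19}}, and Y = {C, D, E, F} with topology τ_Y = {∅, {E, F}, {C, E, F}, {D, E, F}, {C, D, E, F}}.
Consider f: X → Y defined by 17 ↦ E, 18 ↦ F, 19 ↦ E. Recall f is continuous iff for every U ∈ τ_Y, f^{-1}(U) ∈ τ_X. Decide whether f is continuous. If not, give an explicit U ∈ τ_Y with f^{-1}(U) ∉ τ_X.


f IS continuous.

Compute f^{-1}(U) for each U ∈ τ_Y:
  U = ∅: f^{-1}(U) = ∅ ∈ τ_X ✓.
  U = {E, F}: f^{-1}(U) = {17, 18, 19} ∈ τ_X ✓.
  U = {C, E, F}: f^{-1}(U) = {17, 18, 19} ∈ τ_X ✓.
  U = {D, E, F}: f^{-1}(U) = {17, 18, 19} ∈ τ_X ✓.
  U = {C, D, E, F}: f^{-1}(U) = {17, 18, 19} ∈ τ_X ✓.
Every preimage lies in τ_X, so f IS continuous.


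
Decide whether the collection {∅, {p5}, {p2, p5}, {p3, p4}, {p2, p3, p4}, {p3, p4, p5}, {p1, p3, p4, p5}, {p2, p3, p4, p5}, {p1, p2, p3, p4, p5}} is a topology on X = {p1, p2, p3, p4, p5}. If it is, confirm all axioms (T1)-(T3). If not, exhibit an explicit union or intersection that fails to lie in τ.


τ is NOT a topology on X.

Axiom (T1): ∅ ∈ τ? Yes; X ∈ τ? Yes.
Axiom (T2/T3): check pairwise unions and intersections of members of τ.
Counterexample for (T3): {p2, p5} ∩ {p2, p3, p4} = {p2} ∉ τ. Therefore τ is NOT a topology.


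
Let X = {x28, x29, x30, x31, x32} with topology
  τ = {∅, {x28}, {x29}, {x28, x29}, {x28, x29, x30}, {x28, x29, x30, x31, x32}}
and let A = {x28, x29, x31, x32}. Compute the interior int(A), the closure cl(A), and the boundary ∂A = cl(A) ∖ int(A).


int(A) = {x28, x29}, cl(A) = {x28, x29, x30, x31, x32}, ∂A = {x30, x31, x32}.

Closed sets in (X, τ) are complements of opens:
  closed(X, τ) = {∅, {x31, x32}, {x30, x31, x32}, {x28, x30, x31, x32}, {x29, x30, x31, x32}, {x28, x29, x30, x31, x32}}.
int(A) = ⋃ {U ∈ τ : U ⊆ A}. Opens contained in A: ∅, {x28}, {x29}, {x28, x29}.
Taking the union of these: int(A) = {x28, x29}.
cl(A) = ⋂ {C closed : A ⊆ C}. Closed sets containing A: {x28, x29, x30, x31, x32}.
Intersecting these: cl(A) = {x28, x29, x30, x31, x32}.
∂A = cl(A) ∖ int(A) = {x28, x29, x30, x31, x32} ∖ {x28, x29} = {x30, x31, x32}.


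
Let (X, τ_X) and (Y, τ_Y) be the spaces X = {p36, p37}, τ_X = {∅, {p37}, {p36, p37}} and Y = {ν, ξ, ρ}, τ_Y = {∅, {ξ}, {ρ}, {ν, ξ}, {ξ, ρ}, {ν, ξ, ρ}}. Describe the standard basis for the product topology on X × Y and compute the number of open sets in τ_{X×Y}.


Basis B = {∅ × ∅, {p37} × {ξ}, {p37} × {ρ}, {p36, p37} × {ξ}, {p36, p37} × {ρ}, {p37} × {ν, ξ}, {p37} × {ξ, ρ}, {p37} × {ν, ξ, ρ}, {p36, p37} × {ν, ξ}, {p36, p37} × {ξ, ρ}, {p36, p37} × {ν, ξ, ρ}}; |τ_{X×Y}| = 18.

Enumerate products U × V with U ∈ τ_X, V ∈ τ_Y (deduplicated):
  ∅ × ∅ = {} (∅)
  {p37} × {ξ} = {(p37,ξ)}
  {p37} × {ρ} = {(p37,ρ)}
  {p36, p37} × {ξ} = {(p36,ξ), (p37,ξ)}
  {p36, p37} × {ρ} = {(p36,ρ), (p37,ρ)}
  {p37} × {ν, ξ} = {(p37,ν), (p37,ξ)}
  {p37} × {ξ, ρ} = {(p37,ξ), (p37,ρ)}
  {p37} × {ν, ξ, ρ} = {(p37,ν), (p37,ξ), (p37,ρ)}
  {p36, p37} × {ν, ξ} = {(p36,ν), (p36,ξ), (p37,ν), (p37,ξ)}
  {p36, p37} × {ξ, ρ} = {(p36,ξ), (p36,ρ), (p37,ξ), (p37,ρ)}
  {p36, p37} × {ν, ξ, ρ} = {(p36,ν), (p36,ξ), (p36,ρ), (p37,ν), (p37,ξ), (p37,ρ)}
These 11 distinct sets form the basis B.
Close under arbitrary unions to get τ_{X×Y}; counting gives |τ_{X×Y}| = 18.


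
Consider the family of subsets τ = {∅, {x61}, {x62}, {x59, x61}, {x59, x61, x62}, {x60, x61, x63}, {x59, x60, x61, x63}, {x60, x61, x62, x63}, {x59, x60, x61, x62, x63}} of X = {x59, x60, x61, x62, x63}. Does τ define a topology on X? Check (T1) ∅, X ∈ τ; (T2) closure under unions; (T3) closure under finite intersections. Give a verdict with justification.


τ is NOT a topology on X.

Axiom (T1): ∅ ∈ τ? Yes; X ∈ τ? Yes.
Axiom (T2/T3): check pairwise unions and intersections of members of τ.
Counterexample for (T2): {x61} ∪ {x62} = {x61, x62} ∉ τ. Therefore τ is NOT a topology.


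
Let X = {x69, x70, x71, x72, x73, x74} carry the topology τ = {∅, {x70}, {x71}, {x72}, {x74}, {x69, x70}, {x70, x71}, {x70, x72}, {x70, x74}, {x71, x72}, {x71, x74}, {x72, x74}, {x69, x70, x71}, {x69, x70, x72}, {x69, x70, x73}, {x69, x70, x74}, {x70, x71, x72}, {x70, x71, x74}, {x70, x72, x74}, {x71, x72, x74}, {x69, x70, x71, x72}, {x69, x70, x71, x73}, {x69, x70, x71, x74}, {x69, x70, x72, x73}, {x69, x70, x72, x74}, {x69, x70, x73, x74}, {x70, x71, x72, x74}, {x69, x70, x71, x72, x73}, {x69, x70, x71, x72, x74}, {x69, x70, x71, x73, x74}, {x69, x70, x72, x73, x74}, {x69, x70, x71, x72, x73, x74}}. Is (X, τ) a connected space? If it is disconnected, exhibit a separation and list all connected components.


(X, τ) is disconnected; components = [{x71}, {x72}, {x74}, {x69, x70, x73}].

Find clopen sets (U ∈ τ with X ∖ U ∈ τ):
  U = ∅, X ∖ U = {x69, x70, x71, x72, x73, x74} — both open, so U is clopen.
  U = {x71}, X ∖ U = {x69, x70, x72, x73, x74} — both open, so U is clopen.
  U = {x72}, X ∖ U = {x69, x70, x71, x73, x74} — both open, so U is clopen.
  U = {x74}, X ∖ U = {x69, x70, x71, x72, x73} — both open, so U is clopen.
  U = {x71, x72}, X ∖ U = {x69, x70, x73, x74} — both open, so U is clopen.
  U = {x71, x74}, X ∖ U = {x69, x70, x72, x73} — both open, so U is clopen.
  U = {x72, x74}, X ∖ U = {x69, x70, x71, x73} — both open, so U is clopen.
  U = {x69, x70, x73}, X ∖ U = {x71, x72, x74} — both open, so U is clopen.
  U = {x71, x72, x74}, X ∖ U = {x69, x70, x73} — both open, so U is clopen.
  U = {x69, x70, x71, x73}, X ∖ U = {x72, x74} — both open, so U is clopen.
  U = {x69, x70, x72, x73}, X ∖ U = {x71, x74} — both open, so U is clopen.
  U = {x69, x70, x73, x74}, X ∖ U = {x71, x72} — both open, so U is clopen.
  U = {x69, x70, x71, x72, x73}, X ∖ U = {x74} — both open, so U is clopen.
  U = {x69, x70, x71, x73, x74}, X ∖ U = {x72} — both open, so U is clopen.
  U = {x69, x70, x72, x73, x74}, X ∖ U = {x71} — both open, so U is clopen.
  U = {x69, x70, x71, x72, x73, x74}, X ∖ U = ∅ — both open, so U is clopen.
Nontrivial clopen(s) exist: e.g. {x69, x70, x71, x73, x74}. So (X, τ) is disconnected.
Compute connected components by grouping points that agree on all clopens:
  component: {x71}
  component: {x72}
  component: {x74}
  component: {x69, x70, x73}
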